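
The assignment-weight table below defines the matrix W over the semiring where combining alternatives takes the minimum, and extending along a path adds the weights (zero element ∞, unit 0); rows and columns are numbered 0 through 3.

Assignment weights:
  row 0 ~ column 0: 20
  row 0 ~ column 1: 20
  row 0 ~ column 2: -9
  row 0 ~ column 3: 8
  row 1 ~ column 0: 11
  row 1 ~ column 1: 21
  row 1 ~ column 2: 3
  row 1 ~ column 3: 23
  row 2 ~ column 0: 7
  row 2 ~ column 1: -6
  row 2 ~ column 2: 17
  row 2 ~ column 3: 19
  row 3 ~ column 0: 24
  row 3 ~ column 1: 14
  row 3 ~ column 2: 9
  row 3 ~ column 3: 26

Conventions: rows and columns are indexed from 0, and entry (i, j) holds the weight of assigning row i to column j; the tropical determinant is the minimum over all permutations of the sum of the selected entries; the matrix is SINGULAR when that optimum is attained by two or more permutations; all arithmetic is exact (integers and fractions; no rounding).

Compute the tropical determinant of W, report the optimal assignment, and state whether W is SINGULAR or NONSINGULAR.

σ = (0, 1, 2, 3): 20 + 21 + 17 + 26 = 84
σ = (0, 1, 3, 2): 20 + 21 + 19 + 9 = 69
σ = (0, 2, 1, 3): 20 + 3 + (-6) + 26 = 43
σ = (0, 2, 3, 1): 20 + 3 + 19 + 14 = 56
σ = (0, 3, 1, 2): 20 + 23 + (-6) + 9 = 46
σ = (0, 3, 2, 1): 20 + 23 + 17 + 14 = 74
σ = (1, 0, 2, 3): 20 + 11 + 17 + 26 = 74
σ = (1, 0, 3, 2): 20 + 11 + 19 + 9 = 59
σ = (1, 2, 0, 3): 20 + 3 + 7 + 26 = 56
σ = (1, 2, 3, 0): 20 + 3 + 19 + 24 = 66
σ = (1, 3, 0, 2): 20 + 23 + 7 + 9 = 59
σ = (1, 3, 2, 0): 20 + 23 + 17 + 24 = 84
σ = (2, 0, 1, 3): (-9) + 11 + (-6) + 26 = 22
σ = (2, 0, 3, 1): (-9) + 11 + 19 + 14 = 35
σ = (2, 1, 0, 3): (-9) + 21 + 7 + 26 = 45
σ = (2, 1, 3, 0): (-9) + 21 + 19 + 24 = 55
σ = (2, 3, 0, 1): (-9) + 23 + 7 + 14 = 35
σ = (2, 3, 1, 0): (-9) + 23 + (-6) + 24 = 32
σ = (3, 0, 1, 2): 8 + 11 + (-6) + 9 = 22
σ = (3, 0, 2, 1): 8 + 11 + 17 + 14 = 50
σ = (3, 1, 0, 2): 8 + 21 + 7 + 9 = 45
σ = (3, 1, 2, 0): 8 + 21 + 17 + 24 = 70
σ = (3, 2, 0, 1): 8 + 3 + 7 + 14 = 32
σ = (3, 2, 1, 0): 8 + 3 + (-6) + 24 = 29
Optimal value attained by: σ = (2, 0, 1, 3).
Answer: det⊕(W) = 22; verdict: SINGULAR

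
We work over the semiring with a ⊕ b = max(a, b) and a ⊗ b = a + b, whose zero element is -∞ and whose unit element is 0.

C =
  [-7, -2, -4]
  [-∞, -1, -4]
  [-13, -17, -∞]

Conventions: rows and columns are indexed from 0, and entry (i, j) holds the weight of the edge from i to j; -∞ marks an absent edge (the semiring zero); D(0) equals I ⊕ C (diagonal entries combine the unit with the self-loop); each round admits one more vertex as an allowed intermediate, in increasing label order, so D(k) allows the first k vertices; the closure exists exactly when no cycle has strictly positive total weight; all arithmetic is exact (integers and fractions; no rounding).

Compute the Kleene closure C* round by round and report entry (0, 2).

D(0):
  [0, -2, -4]
  [-∞, 0, -4]
  [-13, -17, 0]
D(1):
  [0, -2, -4]
  [-∞, 0, -4]
  [-13, -15, 0]
D(2):
  [0, -2, -4]
  [-∞, 0, -4]
  [-13, -15, 0]
D(3):
  [0, -2, -4]
  [-17, 0, -4]
  [-13, -15, 0]
Answer: C*[0][2] = -4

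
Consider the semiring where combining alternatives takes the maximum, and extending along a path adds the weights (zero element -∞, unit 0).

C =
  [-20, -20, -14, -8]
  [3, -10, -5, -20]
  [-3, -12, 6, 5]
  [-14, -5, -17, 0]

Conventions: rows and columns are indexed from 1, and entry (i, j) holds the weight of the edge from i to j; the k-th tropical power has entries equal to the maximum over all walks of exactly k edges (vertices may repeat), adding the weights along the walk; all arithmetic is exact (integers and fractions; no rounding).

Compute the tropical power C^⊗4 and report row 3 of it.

C^⊗2:
  [-17, -13, -8, -8]
  [-7, -17, 1, 0]
  [3, 0, 12, 11]
  [-2, -5, -10, 0]
C^⊗3:
  [-10, -13, -2, -3]
  [-2, -5, 7, 6]
  [9, 6, 18, 17]
  [-2, -5, -4, 0]
C^⊗4:
  [-5, -8, 4, 3]
  [4, 1, 13, 12]
  [15, 12, 24, 23]
  [-2, -5, 2, 1]
Answer: row 3 of C^⊗4 = [15, 12, 24, 23]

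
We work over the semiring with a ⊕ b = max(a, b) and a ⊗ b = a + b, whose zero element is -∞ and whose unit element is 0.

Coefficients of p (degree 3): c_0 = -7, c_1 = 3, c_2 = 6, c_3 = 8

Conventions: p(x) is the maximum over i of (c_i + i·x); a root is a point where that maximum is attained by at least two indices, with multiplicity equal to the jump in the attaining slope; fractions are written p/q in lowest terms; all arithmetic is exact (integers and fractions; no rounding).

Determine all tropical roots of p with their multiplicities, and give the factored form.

hull edge (i=0, c=-7) to (i=1, c=3): slope 10, span 1
hull edge (i=1, c=3) to (i=2, c=6): slope 3, span 1
hull edge (i=2, c=6) to (i=3, c=8): slope 2, span 1
Factored form: p(x) = 8 ⊗ (x ⊕ (-10)) ⊗ (x ⊕ (-3)) ⊗ (x ⊕ (-2))
Answer: roots = -10 (mult 1), -3 (mult 1), -2 (mult 1)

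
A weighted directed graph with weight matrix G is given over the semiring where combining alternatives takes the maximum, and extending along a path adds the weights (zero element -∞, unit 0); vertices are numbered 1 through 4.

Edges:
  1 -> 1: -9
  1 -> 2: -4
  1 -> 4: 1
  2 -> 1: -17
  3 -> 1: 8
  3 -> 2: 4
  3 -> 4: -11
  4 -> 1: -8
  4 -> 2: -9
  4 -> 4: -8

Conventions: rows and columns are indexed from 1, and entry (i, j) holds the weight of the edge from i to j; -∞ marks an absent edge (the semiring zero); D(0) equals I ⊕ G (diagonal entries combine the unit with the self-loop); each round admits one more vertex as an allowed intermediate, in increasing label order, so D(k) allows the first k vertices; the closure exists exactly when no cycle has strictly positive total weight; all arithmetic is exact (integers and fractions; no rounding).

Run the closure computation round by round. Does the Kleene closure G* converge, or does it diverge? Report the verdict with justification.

D(0):
  [0, -4, -∞, 1]
  [-17, 0, -∞, -∞]
  [8, 4, 0, -11]
  [-8, -9, -∞, 0]
D(1):
  [0, -4, -∞, 1]
  [-17, 0, -∞, -16]
  [8, 4, 0, 9]
  [-8, -9, -∞, 0]
D(2):
  [0, -4, -∞, 1]
  [-17, 0, -∞, -16]
  [8, 4, 0, 9]
  [-8, -9, -∞, 0]
D(3):
  [0, -4, -∞, 1]
  [-17, 0, -∞, -16]
  [8, 4, 0, 9]
  [-8, -9, -∞, 0]
D(4):
  [0, -4, -∞, 1]
  [-17, 0, -∞, -16]
  [8, 4, 0, 9]
  [-8, -9, -∞, 0]
Key observation: every diagonal entry stays at the unit through all rounds, so no improving cycle exists.
Answer: CONVERGES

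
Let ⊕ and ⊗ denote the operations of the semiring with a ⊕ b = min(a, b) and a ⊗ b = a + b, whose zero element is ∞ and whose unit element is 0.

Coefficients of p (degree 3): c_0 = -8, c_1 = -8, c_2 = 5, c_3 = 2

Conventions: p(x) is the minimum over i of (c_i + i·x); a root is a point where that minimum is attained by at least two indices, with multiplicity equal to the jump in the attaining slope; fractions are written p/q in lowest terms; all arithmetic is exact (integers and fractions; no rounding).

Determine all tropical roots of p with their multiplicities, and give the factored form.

hull edge (i=0, c=-8) to (i=1, c=-8): slope 0, span 1
hull edge (i=1, c=-8) to (i=3, c=2): slope 5, span 2
Factored form: p(x) = 2 ⊗ (x ⊕ (-5)) ⊗ (x ⊕ (-5)) ⊗ (x ⊕ 0)
Answer: roots = -5 (mult 2), 0 (mult 1)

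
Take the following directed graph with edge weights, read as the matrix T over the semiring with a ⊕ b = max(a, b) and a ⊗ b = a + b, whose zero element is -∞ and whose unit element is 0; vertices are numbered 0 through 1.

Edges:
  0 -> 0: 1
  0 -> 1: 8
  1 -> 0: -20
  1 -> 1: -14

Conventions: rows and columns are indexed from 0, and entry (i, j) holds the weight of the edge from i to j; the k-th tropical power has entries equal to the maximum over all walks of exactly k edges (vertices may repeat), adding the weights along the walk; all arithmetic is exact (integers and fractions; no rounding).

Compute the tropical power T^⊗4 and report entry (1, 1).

T^⊗2:
  [2, 9]
  [-19, -12]
T^⊗3:
  [3, 10]
  [-18, -11]
T^⊗4:
  [4, 11]
  [-17, -10]
Key observation: the optimum is the walk 1->0->0->0->1, with weight (-20) + 1 + 1 + 8 = -10.
Optimal value attained by: walk 1->0->0->0->1.
Answer: (T^⊗4)[1][1] = -10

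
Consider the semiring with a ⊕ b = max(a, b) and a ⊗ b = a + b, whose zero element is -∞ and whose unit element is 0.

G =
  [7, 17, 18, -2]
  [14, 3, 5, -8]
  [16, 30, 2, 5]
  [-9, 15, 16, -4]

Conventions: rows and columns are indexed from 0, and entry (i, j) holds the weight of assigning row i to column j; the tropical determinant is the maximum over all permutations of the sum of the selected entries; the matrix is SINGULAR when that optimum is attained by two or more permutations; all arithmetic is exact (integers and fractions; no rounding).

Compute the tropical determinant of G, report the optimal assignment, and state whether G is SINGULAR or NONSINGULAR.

σ = (0, 1, 2, 3): 7 + 3 + 2 + (-4) = 8
σ = (0, 1, 3, 2): 7 + 3 + 5 + 16 = 31
σ = (0, 2, 1, 3): 7 + 5 + 30 + (-4) = 38
σ = (0, 2, 3, 1): 7 + 5 + 5 + 15 = 32
σ = (0, 3, 1, 2): 7 + (-8) + 30 + 16 = 45
σ = (0, 3, 2, 1): 7 + (-8) + 2 + 15 = 16
σ = (1, 0, 2, 3): 17 + 14 + 2 + (-4) = 29
σ = (1, 0, 3, 2): 17 + 14 + 5 + 16 = 52
σ = (1, 2, 0, 3): 17 + 5 + 16 + (-4) = 34
σ = (1, 2, 3, 0): 17 + 5 + 5 + (-9) = 18
σ = (1, 3, 0, 2): 17 + (-8) + 16 + 16 = 41
σ = (1, 3, 2, 0): 17 + (-8) + 2 + (-9) = 2
σ = (2, 0, 1, 3): 18 + 14 + 30 + (-4) = 58
σ = (2, 0, 3, 1): 18 + 14 + 5 + 15 = 52
σ = (2, 1, 0, 3): 18 + 3 + 16 + (-4) = 33
σ = (2, 1, 3, 0): 18 + 3 + 5 + (-9) = 17
σ = (2, 3, 0, 1): 18 + (-8) + 16 + 15 = 41
σ = (2, 3, 1, 0): 18 + (-8) + 30 + (-9) = 31
σ = (3, 0, 1, 2): (-2) + 14 + 30 + 16 = 58
σ = (3, 0, 2, 1): (-2) + 14 + 2 + 15 = 29
σ = (3, 1, 0, 2): (-2) + 3 + 16 + 16 = 33
σ = (3, 1, 2, 0): (-2) + 3 + 2 + (-9) = -6
σ = (3, 2, 0, 1): (-2) + 5 + 16 + 15 = 34
σ = (3, 2, 1, 0): (-2) + 5 + 30 + (-9) = 24
Optimal value attained by: σ = (2, 0, 1, 3).
Answer: det⊕(G) = 58; verdict: SINGULAR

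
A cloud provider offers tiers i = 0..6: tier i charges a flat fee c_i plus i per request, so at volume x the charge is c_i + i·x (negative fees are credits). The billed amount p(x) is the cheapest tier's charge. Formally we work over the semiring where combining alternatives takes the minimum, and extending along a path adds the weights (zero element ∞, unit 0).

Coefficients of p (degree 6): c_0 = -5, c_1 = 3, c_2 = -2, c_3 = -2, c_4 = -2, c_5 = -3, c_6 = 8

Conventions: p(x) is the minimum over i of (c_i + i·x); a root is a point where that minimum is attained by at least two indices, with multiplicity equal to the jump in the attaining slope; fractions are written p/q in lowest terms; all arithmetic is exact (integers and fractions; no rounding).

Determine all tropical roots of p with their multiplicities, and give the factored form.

hull edge (i=0, c=-5) to (i=5, c=-3): slope 2/5, span 5
hull edge (i=5, c=-3) to (i=6, c=8): slope 11, span 1
Factored form: p(x) = 8 ⊗ (x ⊕ (-11)) ⊗ (x ⊕ (-2/5)) ⊗ (x ⊕ (-2/5)) ⊗ (x ⊕ (-2/5)) ⊗ (x ⊕ (-2/5)) ⊗ (x ⊕ (-2/5))
Answer: roots = -11 (mult 1), -2/5 (mult 5)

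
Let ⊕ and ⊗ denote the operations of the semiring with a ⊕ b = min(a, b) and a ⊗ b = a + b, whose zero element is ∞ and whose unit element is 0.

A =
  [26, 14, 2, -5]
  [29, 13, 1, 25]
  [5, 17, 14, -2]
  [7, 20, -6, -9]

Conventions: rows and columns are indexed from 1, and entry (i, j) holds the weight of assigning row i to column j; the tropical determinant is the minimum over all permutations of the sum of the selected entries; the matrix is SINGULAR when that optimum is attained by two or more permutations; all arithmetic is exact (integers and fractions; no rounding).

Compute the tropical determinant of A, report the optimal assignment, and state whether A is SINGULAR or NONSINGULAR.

σ = (1, 2, 3, 4): 26 + 13 + 14 + (-9) = 44
σ = (1, 2, 4, 3): 26 + 13 + (-2) + (-6) = 31
σ = (1, 3, 2, 4): 26 + 1 + 17 + (-9) = 35
σ = (1, 3, 4, 2): 26 + 1 + (-2) + 20 = 45
σ = (1, 4, 2, 3): 26 + 25 + 17 + (-6) = 62
σ = (1, 4, 3, 2): 26 + 25 + 14 + 20 = 85
σ = (2, 1, 3, 4): 14 + 29 + 14 + (-9) = 48
σ = (2, 1, 4, 3): 14 + 29 + (-2) + (-6) = 35
σ = (2, 3, 1, 4): 14 + 1 + 5 + (-9) = 11
σ = (2, 3, 4, 1): 14 + 1 + (-2) + 7 = 20
σ = (2, 4, 1, 3): 14 + 25 + 5 + (-6) = 38
σ = (2, 4, 3, 1): 14 + 25 + 14 + 7 = 60
σ = (3, 1, 2, 4): 2 + 29 + 17 + (-9) = 39
σ = (3, 1, 4, 2): 2 + 29 + (-2) + 20 = 49
σ = (3, 2, 1, 4): 2 + 13 + 5 + (-9) = 11
σ = (3, 2, 4, 1): 2 + 13 + (-2) + 7 = 20
σ = (3, 4, 1, 2): 2 + 25 + 5 + 20 = 52
σ = (3, 4, 2, 1): 2 + 25 + 17 + 7 = 51
σ = (4, 1, 2, 3): (-5) + 29 + 17 + (-6) = 35
σ = (4, 1, 3, 2): (-5) + 29 + 14 + 20 = 58
σ = (4, 2, 1, 3): (-5) + 13 + 5 + (-6) = 7
σ = (4, 2, 3, 1): (-5) + 13 + 14 + 7 = 29
σ = (4, 3, 1, 2): (-5) + 1 + 5 + 20 = 21
σ = (4, 3, 2, 1): (-5) + 1 + 17 + 7 = 20
Optimal value attained by: σ = (4, 2, 1, 3).
Answer: det⊕(A) = 7; verdict: NONSINGULAR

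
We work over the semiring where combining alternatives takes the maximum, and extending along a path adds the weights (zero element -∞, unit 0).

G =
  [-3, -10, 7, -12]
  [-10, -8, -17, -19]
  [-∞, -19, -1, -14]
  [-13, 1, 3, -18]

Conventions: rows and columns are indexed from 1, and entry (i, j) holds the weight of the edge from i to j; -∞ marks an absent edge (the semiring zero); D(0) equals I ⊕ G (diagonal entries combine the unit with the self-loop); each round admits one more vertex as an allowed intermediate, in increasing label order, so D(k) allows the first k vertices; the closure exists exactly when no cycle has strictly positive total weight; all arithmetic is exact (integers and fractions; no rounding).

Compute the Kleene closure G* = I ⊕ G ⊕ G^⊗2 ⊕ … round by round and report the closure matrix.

D(0):
  [0, -10, 7, -12]
  [-10, 0, -17, -19]
  [-∞, -19, 0, -14]
  [-13, 1, 3, 0]
D(1):
  [0, -10, 7, -12]
  [-10, 0, -3, -19]
  [-∞, -19, 0, -14]
  [-13, 1, 3, 0]
D(2):
  [0, -10, 7, -12]
  [-10, 0, -3, -19]
  [-29, -19, 0, -14]
  [-9, 1, 3, 0]
D(3):
  [0, -10, 7, -7]
  [-10, 0, -3, -17]
  [-29, -19, 0, -14]
  [-9, 1, 3, 0]
D(4):
  [0, -6, 7, -7]
  [-10, 0, -3, -17]
  [-23, -13, 0, -14]
  [-9, 1, 3, 0]
Answer: G* = [[0, -6, 7, -7], [-10, 0, -3, -17], [-23, -13, 0, -14], [-9, 1, 3, 0]]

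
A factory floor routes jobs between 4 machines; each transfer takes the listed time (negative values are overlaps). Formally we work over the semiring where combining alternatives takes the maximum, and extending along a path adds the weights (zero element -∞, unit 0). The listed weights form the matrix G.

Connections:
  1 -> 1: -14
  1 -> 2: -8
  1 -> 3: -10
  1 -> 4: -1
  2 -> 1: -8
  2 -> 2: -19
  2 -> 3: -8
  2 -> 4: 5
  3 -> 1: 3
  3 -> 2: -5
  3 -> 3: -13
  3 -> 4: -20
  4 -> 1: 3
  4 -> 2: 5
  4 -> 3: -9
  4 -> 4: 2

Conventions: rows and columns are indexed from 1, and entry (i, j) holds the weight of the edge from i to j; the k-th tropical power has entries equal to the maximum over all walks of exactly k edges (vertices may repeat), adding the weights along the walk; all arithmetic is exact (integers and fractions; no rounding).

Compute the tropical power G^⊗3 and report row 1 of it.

G^⊗2:
  [2, 4, -10, 1]
  [8, 10, -4, 7]
  [-10, -5, -7, 2]
  [5, 7, -3, 10]
G^⊗3:
  [4, 6, -4, 9]
  [10, 12, 2, 15]
  [5, 7, -7, 4]
  [13, 15, 1, 12]
Answer: row 1 of G^⊗3 = [4, 6, -4, 9]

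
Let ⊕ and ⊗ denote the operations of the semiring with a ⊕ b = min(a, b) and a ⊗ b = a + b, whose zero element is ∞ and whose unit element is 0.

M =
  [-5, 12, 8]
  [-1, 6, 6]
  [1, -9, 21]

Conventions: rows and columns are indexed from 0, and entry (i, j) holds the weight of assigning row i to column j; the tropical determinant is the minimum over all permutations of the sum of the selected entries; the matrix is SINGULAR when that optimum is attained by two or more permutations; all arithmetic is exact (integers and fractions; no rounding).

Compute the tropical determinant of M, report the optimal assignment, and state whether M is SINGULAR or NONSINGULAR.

σ = (0, 1, 2): (-5) + 6 + 21 = 22
σ = (0, 2, 1): (-5) + 6 + (-9) = -8
σ = (1, 0, 2): 12 + (-1) + 21 = 32
σ = (1, 2, 0): 12 + 6 + 1 = 19
σ = (2, 0, 1): 8 + (-1) + (-9) = -2
σ = (2, 1, 0): 8 + 6 + 1 = 15
Optimal value attained by: σ = (0, 2, 1).
Answer: det⊕(M) = -8; verdict: NONSINGULAR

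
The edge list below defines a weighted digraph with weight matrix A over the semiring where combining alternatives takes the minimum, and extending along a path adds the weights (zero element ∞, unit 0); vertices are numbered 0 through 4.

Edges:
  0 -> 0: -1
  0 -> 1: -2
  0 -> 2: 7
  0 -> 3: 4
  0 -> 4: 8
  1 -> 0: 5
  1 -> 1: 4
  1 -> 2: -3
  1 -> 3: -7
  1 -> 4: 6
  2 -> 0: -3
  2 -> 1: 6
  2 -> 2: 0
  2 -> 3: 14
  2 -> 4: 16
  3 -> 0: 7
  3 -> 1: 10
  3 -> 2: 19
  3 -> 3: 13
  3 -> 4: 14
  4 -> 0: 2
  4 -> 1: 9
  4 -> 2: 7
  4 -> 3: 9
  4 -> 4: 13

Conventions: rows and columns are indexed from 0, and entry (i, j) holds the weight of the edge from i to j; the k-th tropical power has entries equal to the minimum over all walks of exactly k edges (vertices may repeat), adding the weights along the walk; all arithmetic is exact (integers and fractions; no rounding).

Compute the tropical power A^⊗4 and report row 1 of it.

A^⊗2:
  [-2, -3, -5, -9, 4]
  [-6, 3, -3, -3, 7]
  [-4, -5, 0, -1, 5]
  [6, 5, 7, 3, 15]
  [1, 0, 6, 2, 10]
A^⊗3:
  [-8, -4, -6, -10, 3]
  [-7, -8, -3, -4, 2]
  [-5, -6, -8, -12, 1]
  [4, 4, 2, -2, 11]
  [0, -1, -3, -7, 6]
A^⊗4:
  [-9, -10, -7, -11, 0]
  [-8, -9, -11, -15, -2]
  [-11, -7, -9, -13, 0]
  [-1, 2, 1, -3, 10]
  [-6, -2, -4, -8, 5]
Answer: row 1 of A^⊗4 = [-8, -9, -11, -15, -2]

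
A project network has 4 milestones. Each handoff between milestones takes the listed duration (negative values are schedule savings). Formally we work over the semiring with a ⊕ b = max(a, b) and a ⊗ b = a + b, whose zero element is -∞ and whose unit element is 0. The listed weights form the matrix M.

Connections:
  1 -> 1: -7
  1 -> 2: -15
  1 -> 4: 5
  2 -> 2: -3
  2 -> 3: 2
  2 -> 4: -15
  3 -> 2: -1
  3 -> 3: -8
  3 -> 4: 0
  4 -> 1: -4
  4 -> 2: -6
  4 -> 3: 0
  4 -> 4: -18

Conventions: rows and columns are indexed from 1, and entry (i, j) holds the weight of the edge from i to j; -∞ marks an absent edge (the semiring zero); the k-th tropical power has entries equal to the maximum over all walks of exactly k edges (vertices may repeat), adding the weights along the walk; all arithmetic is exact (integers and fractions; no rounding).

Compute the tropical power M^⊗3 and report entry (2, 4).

M^⊗2:
  [1, -1, 5, -2]
  [-19, 1, -1, 2]
  [-4, -4, 1, -8]
  [-11, -1, -4, 1]
M^⊗3:
  [-6, 4, 1, 6]
  [-2, -2, 3, -1]
  [-11, 0, -2, 1]
  [-3, -4, 1, -4]
Key observation: the optimum is the walk 2->2->3->4, with weight (-3) + 2 + 0 = -1.
Optimal value attained by: walk 2->2->3->4.
Answer: (M^⊗3)[2][4] = -1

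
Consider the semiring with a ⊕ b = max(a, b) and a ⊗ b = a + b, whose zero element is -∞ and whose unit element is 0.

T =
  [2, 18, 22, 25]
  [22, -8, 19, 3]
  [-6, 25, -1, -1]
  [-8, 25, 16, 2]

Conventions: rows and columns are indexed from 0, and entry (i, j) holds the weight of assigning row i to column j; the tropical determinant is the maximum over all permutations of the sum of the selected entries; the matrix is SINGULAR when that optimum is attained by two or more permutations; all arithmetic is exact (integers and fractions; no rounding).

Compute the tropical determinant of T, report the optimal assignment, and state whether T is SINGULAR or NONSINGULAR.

σ = (0, 1, 2, 3): 2 + (-8) + (-1) + 2 = -5
σ = (0, 1, 3, 2): 2 + (-8) + (-1) + 16 = 9
σ = (0, 2, 1, 3): 2 + 19 + 25 + 2 = 48
σ = (0, 2, 3, 1): 2 + 19 + (-1) + 25 = 45
σ = (0, 3, 1, 2): 2 + 3 + 25 + 16 = 46
σ = (0, 3, 2, 1): 2 + 3 + (-1) + 25 = 29
σ = (1, 0, 2, 3): 18 + 22 + (-1) + 2 = 41
σ = (1, 0, 3, 2): 18 + 22 + (-1) + 16 = 55
σ = (1, 2, 0, 3): 18 + 19 + (-6) + 2 = 33
σ = (1, 2, 3, 0): 18 + 19 + (-1) + (-8) = 28
σ = (1, 3, 0, 2): 18 + 3 + (-6) + 16 = 31
σ = (1, 3, 2, 0): 18 + 3 + (-1) + (-8) = 12
σ = (2, 0, 1, 3): 22 + 22 + 25 + 2 = 71
σ = (2, 0, 3, 1): 22 + 22 + (-1) + 25 = 68
σ = (2, 1, 0, 3): 22 + (-8) + (-6) + 2 = 10
σ = (2, 1, 3, 0): 22 + (-8) + (-1) + (-8) = 5
σ = (2, 3, 0, 1): 22 + 3 + (-6) + 25 = 44
σ = (2, 3, 1, 0): 22 + 3 + 25 + (-8) = 42
σ = (3, 0, 1, 2): 25 + 22 + 25 + 16 = 88
σ = (3, 0, 2, 1): 25 + 22 + (-1) + 25 = 71
σ = (3, 1, 0, 2): 25 + (-8) + (-6) + 16 = 27
σ = (3, 1, 2, 0): 25 + (-8) + (-1) + (-8) = 8
σ = (3, 2, 0, 1): 25 + 19 + (-6) + 25 = 63
σ = (3, 2, 1, 0): 25 + 19 + 25 + (-8) = 61
Optimal value attained by: σ = (3, 0, 1, 2).
Answer: det⊕(T) = 88; verdict: NONSINGULAR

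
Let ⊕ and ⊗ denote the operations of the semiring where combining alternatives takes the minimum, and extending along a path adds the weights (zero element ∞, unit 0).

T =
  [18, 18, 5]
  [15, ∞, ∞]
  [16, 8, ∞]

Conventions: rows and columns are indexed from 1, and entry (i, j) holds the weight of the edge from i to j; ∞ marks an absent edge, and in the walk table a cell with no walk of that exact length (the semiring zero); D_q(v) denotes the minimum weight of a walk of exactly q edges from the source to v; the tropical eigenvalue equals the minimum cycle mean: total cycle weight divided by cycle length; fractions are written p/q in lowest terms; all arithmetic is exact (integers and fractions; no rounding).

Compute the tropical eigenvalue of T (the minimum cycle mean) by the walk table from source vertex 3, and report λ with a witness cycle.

q=0: [∞, ∞, 0]
q=1: [16, 8, ∞]
q=2: [23, 34, 21]
q=3: [37, 29, 28]
Optimal cycle mean attained by: cycle 1->3->2->1, total 5 + 8 + 15, length 3.
Answer: λ = 28/3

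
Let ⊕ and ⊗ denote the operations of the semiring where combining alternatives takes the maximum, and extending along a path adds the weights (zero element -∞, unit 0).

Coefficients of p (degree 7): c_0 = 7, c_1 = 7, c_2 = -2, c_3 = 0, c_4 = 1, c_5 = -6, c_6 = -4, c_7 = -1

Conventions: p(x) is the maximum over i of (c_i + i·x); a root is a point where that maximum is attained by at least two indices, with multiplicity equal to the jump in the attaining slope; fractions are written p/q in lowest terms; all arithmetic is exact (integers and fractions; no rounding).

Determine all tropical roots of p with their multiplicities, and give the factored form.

hull edge (i=0, c=7) to (i=1, c=7): slope 0, span 1
hull edge (i=1, c=7) to (i=7, c=-1): slope -4/3, span 6
Factored form: p(x) = -1 ⊗ (x ⊕ 0) ⊗ (x ⊕ 4/3) ⊗ (x ⊕ 4/3) ⊗ (x ⊕ 4/3) ⊗ (x ⊕ 4/3) ⊗ (x ⊕ 4/3) ⊗ (x ⊕ 4/3)
Answer: roots = 0 (mult 1), 4/3 (mult 6)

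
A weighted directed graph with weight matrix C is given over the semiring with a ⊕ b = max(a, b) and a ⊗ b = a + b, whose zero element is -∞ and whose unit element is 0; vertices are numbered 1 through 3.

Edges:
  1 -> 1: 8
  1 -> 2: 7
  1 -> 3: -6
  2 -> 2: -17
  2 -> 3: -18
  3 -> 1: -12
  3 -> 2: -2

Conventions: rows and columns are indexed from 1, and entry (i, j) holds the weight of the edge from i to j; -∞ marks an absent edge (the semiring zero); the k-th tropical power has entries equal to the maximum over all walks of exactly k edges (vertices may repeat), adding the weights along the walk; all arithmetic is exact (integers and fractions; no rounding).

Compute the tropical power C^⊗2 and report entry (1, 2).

C^⊗2:
  [16, 15, 2]
  [-30, -20, -35]
  [-4, -5, -18]
Key observation: the optimum is the walk 1->1->2, with weight 8 + 7 = 15.
Optimal value attained by: walk 1->1->2.
Answer: (C^⊗2)[1][2] = 15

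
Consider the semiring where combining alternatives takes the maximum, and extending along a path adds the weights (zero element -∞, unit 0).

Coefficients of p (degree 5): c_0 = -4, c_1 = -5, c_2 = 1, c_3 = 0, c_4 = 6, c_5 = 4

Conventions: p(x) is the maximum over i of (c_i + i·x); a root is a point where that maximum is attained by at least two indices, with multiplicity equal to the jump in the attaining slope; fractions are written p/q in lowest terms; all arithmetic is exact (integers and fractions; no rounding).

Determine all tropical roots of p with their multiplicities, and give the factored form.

hull edge (i=0, c=-4) to (i=4, c=6): slope 5/2, span 4
hull edge (i=4, c=6) to (i=5, c=4): slope -2, span 1
Factored form: p(x) = 4 ⊗ (x ⊕ (-5/2)) ⊗ (x ⊕ (-5/2)) ⊗ (x ⊕ (-5/2)) ⊗ (x ⊕ (-5/2)) ⊗ (x ⊕ 2)
Answer: roots = -5/2 (mult 4), 2 (mult 1)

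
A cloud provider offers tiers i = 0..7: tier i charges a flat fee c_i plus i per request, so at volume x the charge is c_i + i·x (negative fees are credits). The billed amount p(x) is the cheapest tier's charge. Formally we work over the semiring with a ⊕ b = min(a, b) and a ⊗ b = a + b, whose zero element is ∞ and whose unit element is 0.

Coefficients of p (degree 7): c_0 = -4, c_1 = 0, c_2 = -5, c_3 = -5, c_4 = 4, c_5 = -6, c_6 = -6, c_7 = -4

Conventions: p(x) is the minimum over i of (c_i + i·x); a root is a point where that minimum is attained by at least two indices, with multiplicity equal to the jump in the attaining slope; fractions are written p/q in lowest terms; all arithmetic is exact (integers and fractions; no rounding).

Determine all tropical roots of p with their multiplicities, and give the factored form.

hull edge (i=0, c=-4) to (i=2, c=-5): slope -1/2, span 2
hull edge (i=2, c=-5) to (i=5, c=-6): slope -1/3, span 3
hull edge (i=5, c=-6) to (i=6, c=-6): slope 0, span 1
hull edge (i=6, c=-6) to (i=7, c=-4): slope 2, span 1
Factored form: p(x) = -4 ⊗ (x ⊕ (-2)) ⊗ (x ⊕ 0) ⊗ (x ⊕ 1/3) ⊗ (x ⊕ 1/3) ⊗ (x ⊕ 1/3) ⊗ (x ⊕ 1/2) ⊗ (x ⊕ 1/2)
Answer: roots = -2 (mult 1), 0 (mult 1), 1/3 (mult 3), 1/2 (mult 2)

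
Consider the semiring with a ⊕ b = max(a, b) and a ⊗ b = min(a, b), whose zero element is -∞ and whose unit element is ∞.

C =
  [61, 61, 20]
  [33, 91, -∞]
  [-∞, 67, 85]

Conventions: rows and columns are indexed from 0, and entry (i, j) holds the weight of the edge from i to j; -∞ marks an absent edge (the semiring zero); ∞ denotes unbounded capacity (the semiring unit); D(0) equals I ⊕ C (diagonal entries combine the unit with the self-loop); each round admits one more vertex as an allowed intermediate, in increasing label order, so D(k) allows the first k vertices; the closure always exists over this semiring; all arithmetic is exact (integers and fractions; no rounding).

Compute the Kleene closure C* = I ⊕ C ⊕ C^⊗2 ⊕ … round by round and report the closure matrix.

D(0):
  [∞, 61, 20]
  [33, ∞, -∞]
  [-∞, 67, ∞]
D(1):
  [∞, 61, 20]
  [33, ∞, 20]
  [-∞, 67, ∞]
D(2):
  [∞, 61, 20]
  [33, ∞, 20]
  [33, 67, ∞]
D(3):
  [∞, 61, 20]
  [33, ∞, 20]
  [33, 67, ∞]
Answer: C* = [[∞, 61, 20], [33, ∞, 20], [33, 67, ∞]]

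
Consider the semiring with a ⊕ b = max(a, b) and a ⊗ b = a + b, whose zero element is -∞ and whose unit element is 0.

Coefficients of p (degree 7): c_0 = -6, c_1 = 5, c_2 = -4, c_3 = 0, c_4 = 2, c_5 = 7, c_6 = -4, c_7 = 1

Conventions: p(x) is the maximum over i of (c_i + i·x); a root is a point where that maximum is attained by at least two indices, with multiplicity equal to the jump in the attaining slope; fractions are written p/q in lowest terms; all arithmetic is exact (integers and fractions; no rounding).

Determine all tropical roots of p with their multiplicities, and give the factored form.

hull edge (i=0, c=-6) to (i=1, c=5): slope 11, span 1
hull edge (i=1, c=5) to (i=5, c=7): slope 1/2, span 4
hull edge (i=5, c=7) to (i=7, c=1): slope -3, span 2
Factored form: p(x) = 1 ⊗ (x ⊕ (-11)) ⊗ (x ⊕ (-1/2)) ⊗ (x ⊕ (-1/2)) ⊗ (x ⊕ (-1/2)) ⊗ (x ⊕ (-1/2)) ⊗ (x ⊕ 3) ⊗ (x ⊕ 3)
Answer: roots = -11 (mult 1), -1/2 (mult 4), 3 (mult 2)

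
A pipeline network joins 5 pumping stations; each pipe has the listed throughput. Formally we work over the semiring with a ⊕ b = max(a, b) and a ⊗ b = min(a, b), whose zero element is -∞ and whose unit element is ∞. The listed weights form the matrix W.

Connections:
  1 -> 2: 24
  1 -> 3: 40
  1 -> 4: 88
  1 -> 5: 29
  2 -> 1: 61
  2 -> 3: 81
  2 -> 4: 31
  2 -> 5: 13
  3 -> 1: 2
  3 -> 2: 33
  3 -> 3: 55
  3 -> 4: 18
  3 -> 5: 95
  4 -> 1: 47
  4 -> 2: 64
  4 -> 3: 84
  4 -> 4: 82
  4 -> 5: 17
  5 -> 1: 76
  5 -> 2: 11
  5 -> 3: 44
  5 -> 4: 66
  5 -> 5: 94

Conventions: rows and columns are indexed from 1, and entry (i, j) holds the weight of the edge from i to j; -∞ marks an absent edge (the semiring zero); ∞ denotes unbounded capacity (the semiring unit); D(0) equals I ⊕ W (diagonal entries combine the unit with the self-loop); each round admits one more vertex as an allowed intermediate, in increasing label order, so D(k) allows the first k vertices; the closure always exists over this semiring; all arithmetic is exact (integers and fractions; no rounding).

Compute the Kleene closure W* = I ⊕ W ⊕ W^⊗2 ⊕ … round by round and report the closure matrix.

D(0):
  [∞, 24, 40, 88, 29]
  [61, ∞, 81, 31, 13]
  [2, 33, ∞, 18, 95]
  [47, 64, 84, ∞, 17]
  [76, 11, 44, 66, ∞]
D(1):
  [∞, 24, 40, 88, 29]
  [61, ∞, 81, 61, 29]
  [2, 33, ∞, 18, 95]
  [47, 64, 84, ∞, 29]
  [76, 24, 44, 76, ∞]
D(2):
  [∞, 24, 40, 88, 29]
  [61, ∞, 81, 61, 29]
  [33, 33, ∞, 33, 95]
  [61, 64, 84, ∞, 29]
  [76, 24, 44, 76, ∞]
D(3):
  [∞, 33, 40, 88, 40]
  [61, ∞, 81, 61, 81]
  [33, 33, ∞, 33, 95]
  [61, 64, 84, ∞, 84]
  [76, 33, 44, 76, ∞]
D(4):
  [∞, 64, 84, 88, 84]
  [61, ∞, 81, 61, 81]
  [33, 33, ∞, 33, 95]
  [61, 64, 84, ∞, 84]
  [76, 64, 76, 76, ∞]
D(5):
  [∞, 64, 84, 88, 84]
  [76, ∞, 81, 76, 81]
  [76, 64, ∞, 76, 95]
  [76, 64, 84, ∞, 84]
  [76, 64, 76, 76, ∞]
Answer: W* = [[∞, 64, 84, 88, 84], [76, ∞, 81, 76, 81], [76, 64, ∞, 76, 95], [76, 64, 84, ∞, 84], [76, 64, 76, 76, ∞]]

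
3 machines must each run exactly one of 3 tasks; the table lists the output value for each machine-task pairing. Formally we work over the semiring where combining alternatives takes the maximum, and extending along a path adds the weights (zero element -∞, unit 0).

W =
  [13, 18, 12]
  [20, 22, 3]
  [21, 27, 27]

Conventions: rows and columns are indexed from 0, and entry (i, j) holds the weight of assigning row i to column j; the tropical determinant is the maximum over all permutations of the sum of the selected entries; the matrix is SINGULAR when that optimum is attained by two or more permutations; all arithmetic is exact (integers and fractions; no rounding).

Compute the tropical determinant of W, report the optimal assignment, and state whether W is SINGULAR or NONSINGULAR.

σ = (0, 1, 2): 13 + 22 + 27 = 62
σ = (0, 2, 1): 13 + 3 + 27 = 43
σ = (1, 0, 2): 18 + 20 + 27 = 65
σ = (1, 2, 0): 18 + 3 + 21 = 42
σ = (2, 0, 1): 12 + 20 + 27 = 59
σ = (2, 1, 0): 12 + 22 + 21 = 55
Optimal value attained by: σ = (1, 0, 2).
Answer: det⊕(W) = 65; verdict: NONSINGULAR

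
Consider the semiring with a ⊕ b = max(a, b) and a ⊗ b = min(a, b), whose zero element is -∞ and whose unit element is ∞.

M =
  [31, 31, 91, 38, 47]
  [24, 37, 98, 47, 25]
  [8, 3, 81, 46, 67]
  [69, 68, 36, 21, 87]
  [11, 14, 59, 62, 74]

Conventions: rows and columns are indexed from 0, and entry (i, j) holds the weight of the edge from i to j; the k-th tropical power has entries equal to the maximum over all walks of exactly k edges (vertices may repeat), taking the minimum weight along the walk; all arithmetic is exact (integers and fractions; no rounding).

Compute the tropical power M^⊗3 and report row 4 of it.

M^⊗2:
  [38, 38, 81, 47, 67]
  [47, 47, 81, 46, 67]
  [46, 46, 81, 62, 67]
  [31, 37, 69, 62, 74]
  [62, 62, 59, 62, 74]
M^⊗3:
  [47, 47, 81, 62, 67]
  [46, 46, 81, 62, 67]
  [62, 62, 81, 62, 67]
  [62, 62, 69, 62, 74]
  [62, 62, 62, 62, 74]
Answer: row 4 of M^⊗3 = [62, 62, 62, 62, 74]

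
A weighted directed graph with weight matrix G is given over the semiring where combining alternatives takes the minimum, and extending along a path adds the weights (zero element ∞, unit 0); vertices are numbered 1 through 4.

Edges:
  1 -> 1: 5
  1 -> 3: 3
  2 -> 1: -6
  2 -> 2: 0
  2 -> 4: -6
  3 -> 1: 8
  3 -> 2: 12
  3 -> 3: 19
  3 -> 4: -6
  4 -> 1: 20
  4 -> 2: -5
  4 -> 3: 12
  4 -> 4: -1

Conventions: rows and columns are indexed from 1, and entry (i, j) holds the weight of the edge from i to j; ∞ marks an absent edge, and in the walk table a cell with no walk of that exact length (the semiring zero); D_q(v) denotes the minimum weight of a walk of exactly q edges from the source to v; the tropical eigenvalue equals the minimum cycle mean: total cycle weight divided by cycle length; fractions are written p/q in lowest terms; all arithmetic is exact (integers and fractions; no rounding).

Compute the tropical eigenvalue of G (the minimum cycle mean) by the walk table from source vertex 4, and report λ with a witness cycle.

q=0: [∞, ∞, ∞, 0]
q=1: [20, -5, 12, -1]
q=2: [-11, -6, 11, -11]
q=3: [-12, -16, -8, -12]
q=4: [-22, -17, -9, -22]
Optimal cycle mean attained by: cycle 2->4->2, total (-6) + (-5), length 2.
Answer: λ = -11/2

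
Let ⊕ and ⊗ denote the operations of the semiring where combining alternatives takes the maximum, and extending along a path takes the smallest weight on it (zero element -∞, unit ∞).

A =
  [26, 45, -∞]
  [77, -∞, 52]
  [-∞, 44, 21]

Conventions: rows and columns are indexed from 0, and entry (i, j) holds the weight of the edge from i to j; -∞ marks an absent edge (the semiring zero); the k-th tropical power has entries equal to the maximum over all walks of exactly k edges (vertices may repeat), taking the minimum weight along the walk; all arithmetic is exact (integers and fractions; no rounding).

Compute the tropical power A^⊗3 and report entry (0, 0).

A^⊗2:
  [45, 26, 45]
  [26, 45, 21]
  [44, 21, 44]
A^⊗3:
  [26, 45, 26]
  [45, 26, 45]
  [26, 44, 21]
Key observation: the optimum is the walk 0->0->1->0, with weight 26 min 45 min 77 = 26.
Optimal value attained by: walk 0->0->1->0.
Answer: (A^⊗3)[0][0] = 26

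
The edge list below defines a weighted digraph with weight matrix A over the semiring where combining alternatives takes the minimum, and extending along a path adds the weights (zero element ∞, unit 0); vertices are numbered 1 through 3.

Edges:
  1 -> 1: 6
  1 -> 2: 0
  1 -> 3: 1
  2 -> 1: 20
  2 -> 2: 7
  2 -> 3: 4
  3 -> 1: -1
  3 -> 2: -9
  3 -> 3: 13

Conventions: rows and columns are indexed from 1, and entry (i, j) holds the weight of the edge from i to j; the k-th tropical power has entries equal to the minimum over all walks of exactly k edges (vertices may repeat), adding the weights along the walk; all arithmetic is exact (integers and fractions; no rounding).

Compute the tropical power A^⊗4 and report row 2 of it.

A^⊗2:
  [0, -8, 4]
  [3, -5, 11]
  [5, -2, -5]
A^⊗3:
  [3, -5, -4]
  [9, 2, -1]
  [-6, -14, 2]
A^⊗4:
  [-5, -13, -1]
  [-2, -10, 6]
  [0, -7, -10]
Answer: row 2 of A^⊗4 = [-2, -10, 6]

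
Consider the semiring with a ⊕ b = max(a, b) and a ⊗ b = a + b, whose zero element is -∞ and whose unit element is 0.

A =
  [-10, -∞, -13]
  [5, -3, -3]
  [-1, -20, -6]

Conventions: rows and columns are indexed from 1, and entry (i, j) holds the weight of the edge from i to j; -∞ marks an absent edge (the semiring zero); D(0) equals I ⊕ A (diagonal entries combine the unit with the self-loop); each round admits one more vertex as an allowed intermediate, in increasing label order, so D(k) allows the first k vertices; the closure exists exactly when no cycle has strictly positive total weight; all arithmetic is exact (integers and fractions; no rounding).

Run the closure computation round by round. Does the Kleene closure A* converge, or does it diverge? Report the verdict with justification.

D(0):
  [0, -∞, -13]
  [5, 0, -3]
  [-1, -20, 0]
D(1):
  [0, -∞, -13]
  [5, 0, -3]
  [-1, -20, 0]
D(2):
  [0, -∞, -13]
  [5, 0, -3]
  [-1, -20, 0]
D(3):
  [0, -33, -13]
  [5, 0, -3]
  [-1, -20, 0]
Key observation: every diagonal entry stays at the unit through all rounds, so no improving cycle exists.
Answer: CONVERGES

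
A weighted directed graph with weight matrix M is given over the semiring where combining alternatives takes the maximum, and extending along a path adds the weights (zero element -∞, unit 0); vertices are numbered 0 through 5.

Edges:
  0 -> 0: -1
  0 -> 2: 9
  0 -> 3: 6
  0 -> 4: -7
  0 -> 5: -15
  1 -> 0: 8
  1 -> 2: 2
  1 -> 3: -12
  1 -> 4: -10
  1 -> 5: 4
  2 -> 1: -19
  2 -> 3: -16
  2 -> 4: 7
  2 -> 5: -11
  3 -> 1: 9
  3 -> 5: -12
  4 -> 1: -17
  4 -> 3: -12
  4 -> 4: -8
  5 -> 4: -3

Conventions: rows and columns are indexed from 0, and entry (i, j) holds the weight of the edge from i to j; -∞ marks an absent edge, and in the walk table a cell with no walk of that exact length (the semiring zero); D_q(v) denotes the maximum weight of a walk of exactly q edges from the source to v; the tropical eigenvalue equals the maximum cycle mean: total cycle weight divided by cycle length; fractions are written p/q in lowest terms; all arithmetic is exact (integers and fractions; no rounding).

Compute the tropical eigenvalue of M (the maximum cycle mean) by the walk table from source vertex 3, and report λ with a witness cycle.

q=0: [-∞, -∞, -∞, 0, -∞, -∞]
q=1: [-∞, 9, -∞, -∞, -∞, -12]
q=2: [17, -∞, 11, -3, -1, 13]
q=3: [16, 6, 26, 23, 18, 2]
q=4: [15, 32, 25, 22, 33, 15]
q=5: [40, 31, 34, 21, 32, 36]
q=6: [39, 30, 49, 46, 41, 35]
Optimal cycle mean attained by: cycle 0->3->1->0, total 6 + 9 + 8, length 3.
Answer: λ = 23/3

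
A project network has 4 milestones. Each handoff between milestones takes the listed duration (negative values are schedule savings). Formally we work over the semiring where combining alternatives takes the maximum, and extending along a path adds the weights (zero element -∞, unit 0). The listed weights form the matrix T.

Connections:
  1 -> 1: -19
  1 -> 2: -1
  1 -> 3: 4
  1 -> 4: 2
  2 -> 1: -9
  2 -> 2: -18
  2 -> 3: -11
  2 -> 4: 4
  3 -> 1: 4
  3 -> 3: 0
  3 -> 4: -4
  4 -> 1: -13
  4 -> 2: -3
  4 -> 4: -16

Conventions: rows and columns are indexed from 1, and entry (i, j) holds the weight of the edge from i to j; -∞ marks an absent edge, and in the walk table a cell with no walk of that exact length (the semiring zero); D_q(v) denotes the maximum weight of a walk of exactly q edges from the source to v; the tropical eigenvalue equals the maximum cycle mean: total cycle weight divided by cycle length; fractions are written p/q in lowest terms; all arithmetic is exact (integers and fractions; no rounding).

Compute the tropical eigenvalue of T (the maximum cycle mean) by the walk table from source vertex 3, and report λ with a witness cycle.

q=0: [-∞, -∞, 0, -∞]
q=1: [4, -∞, 0, -4]
q=2: [4, 3, 8, 6]
q=3: [12, 3, 8, 7]
q=4: [12, 11, 16, 14]
Optimal cycle mean attained by: cycle 1->3->1, total 4 + 4, length 2.
Answer: λ = 4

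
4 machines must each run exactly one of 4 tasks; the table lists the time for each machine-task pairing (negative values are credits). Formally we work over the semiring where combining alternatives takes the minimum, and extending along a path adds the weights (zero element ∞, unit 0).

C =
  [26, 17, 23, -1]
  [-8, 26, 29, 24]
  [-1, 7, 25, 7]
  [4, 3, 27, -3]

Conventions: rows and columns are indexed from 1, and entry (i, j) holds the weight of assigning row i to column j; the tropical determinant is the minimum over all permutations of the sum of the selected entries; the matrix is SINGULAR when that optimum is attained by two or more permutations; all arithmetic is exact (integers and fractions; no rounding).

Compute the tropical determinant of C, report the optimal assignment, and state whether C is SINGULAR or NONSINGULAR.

σ = (1, 2, 3, 4): 26 + 26 + 25 + (-3) = 74
σ = (1, 2, 4, 3): 26 + 26 + 7 + 27 = 86
σ = (1, 3, 2, 4): 26 + 29 + 7 + (-3) = 59
σ = (1, 3, 4, 2): 26 + 29 + 7 + 3 = 65
σ = (1, 4, 2, 3): 26 + 24 + 7 + 27 = 84
σ = (1, 4, 3, 2): 26 + 24 + 25 + 3 = 78
σ = (2, 1, 3, 4): 17 + (-8) + 25 + (-3) = 31
σ = (2, 1, 4, 3): 17 + (-8) + 7 + 27 = 43
σ = (2, 3, 1, 4): 17 + 29 + (-1) + (-3) = 42
σ = (2, 3, 4, 1): 17 + 29 + 7 + 4 = 57
σ = (2, 4, 1, 3): 17 + 24 + (-1) + 27 = 67
σ = (2, 4, 3, 1): 17 + 24 + 25 + 4 = 70
σ = (3, 1, 2, 4): 23 + (-8) + 7 + (-3) = 19
σ = (3, 1, 4, 2): 23 + (-8) + 7 + 3 = 25
σ = (3, 2, 1, 4): 23 + 26 + (-1) + (-3) = 45
σ = (3, 2, 4, 1): 23 + 26 + 7 + 4 = 60
σ = (3, 4, 1, 2): 23 + 24 + (-1) + 3 = 49
σ = (3, 4, 2, 1): 23 + 24 + 7 + 4 = 58
σ = (4, 1, 2, 3): (-1) + (-8) + 7 + 27 = 25
σ = (4, 1, 3, 2): (-1) + (-8) + 25 + 3 = 19
σ = (4, 2, 1, 3): (-1) + 26 + (-1) + 27 = 51
σ = (4, 2, 3, 1): (-1) + 26 + 25 + 4 = 54
σ = (4, 3, 1, 2): (-1) + 29 + (-1) + 3 = 30
σ = (4, 3, 2, 1): (-1) + 29 + 7 + 4 = 39
Optimal value attained by: σ = (3, 1, 2, 4).
Answer: det⊕(C) = 19; verdict: SINGULAR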